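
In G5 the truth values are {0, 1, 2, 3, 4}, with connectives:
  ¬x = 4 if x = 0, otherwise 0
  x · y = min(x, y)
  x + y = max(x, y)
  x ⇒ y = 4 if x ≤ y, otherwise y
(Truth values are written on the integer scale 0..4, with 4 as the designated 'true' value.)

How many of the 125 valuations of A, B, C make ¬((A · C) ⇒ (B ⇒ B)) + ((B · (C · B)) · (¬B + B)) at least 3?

20

value 4: 5 assignments (counts)
value 3: 15 assignments (counts)
value 2: 25 assignments
value 1: 35 assignments
value 0: 45 assignments
So 20 of the 125 assignments meet the threshold.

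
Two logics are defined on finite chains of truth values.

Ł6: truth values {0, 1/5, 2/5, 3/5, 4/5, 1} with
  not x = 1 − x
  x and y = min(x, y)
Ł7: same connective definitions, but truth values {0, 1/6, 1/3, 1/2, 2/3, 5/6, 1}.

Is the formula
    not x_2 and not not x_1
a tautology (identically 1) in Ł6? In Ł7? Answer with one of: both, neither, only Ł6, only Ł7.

neither

In Ł6: at x_1 = 0, x_2 = 0 the value is 0 — not a tautology.
In Ł7: at x_1 = 0, x_2 = 0 the value is 0 — not a tautology.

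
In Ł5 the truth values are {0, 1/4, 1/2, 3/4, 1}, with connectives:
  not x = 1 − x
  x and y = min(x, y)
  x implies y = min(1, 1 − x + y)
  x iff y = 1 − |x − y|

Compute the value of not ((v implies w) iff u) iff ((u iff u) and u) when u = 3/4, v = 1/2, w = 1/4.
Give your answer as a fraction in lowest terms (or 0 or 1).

1/4

v implies w = 1/2 implies 1/4 = 3/4
(v implies w) iff u = 3/4 iff 3/4 = 1
not ((v implies w) iff u) = not 1 = 0
u iff u = 3/4 iff 3/4 = 1
(u iff u) and u = 1 and 3/4 = 3/4
not ((v implies w) iff u) iff ((u iff u) and u) = 0 iff 3/4 = 1/4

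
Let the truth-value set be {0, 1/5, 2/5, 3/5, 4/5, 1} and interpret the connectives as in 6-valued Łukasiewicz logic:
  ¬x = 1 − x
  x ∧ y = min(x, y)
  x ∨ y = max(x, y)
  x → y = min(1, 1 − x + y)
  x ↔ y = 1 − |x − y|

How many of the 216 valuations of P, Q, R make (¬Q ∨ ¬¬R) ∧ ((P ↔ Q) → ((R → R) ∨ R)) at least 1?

66

value 1: 66 assignments (counts)
value 4/5: 54 assignments
value 3/5: 42 assignments
value 2/5: 30 assignments
value 1/5: 18 assignments
value 0: 6 assignments
So 66 of the 216 assignments meet the threshold.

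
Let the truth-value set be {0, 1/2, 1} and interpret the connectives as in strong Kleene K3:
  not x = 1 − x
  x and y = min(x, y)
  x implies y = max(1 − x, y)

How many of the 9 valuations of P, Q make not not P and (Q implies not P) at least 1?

1

P = 0, Q = 0 ↦ 0  <
P = 0, Q = 1/2 ↦ 0  <
P = 0, Q = 1 ↦ 0  <
P = 1/2, Q = 0 ↦ 1/2  <
P = 1/2, Q = 1/2 ↦ 1/2  <
P = 1/2, Q = 1 ↦ 1/2  <
P = 1, Q = 0 ↦ 1  ≥
P = 1, Q = 1/2 ↦ 1/2  <
P = 1, Q = 1 ↦ 0  <
So 1 of the 9 assignments meets the threshold.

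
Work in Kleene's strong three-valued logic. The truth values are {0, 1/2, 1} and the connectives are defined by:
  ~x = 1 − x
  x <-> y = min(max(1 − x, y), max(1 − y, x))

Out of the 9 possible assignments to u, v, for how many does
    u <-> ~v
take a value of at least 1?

2

u = 0, v = 0 ↦ 0  <
u = 0, v = 1/2 ↦ 1/2  <
u = 0, v = 1 ↦ 1  ≥
u = 1/2, v = 0 ↦ 1/2  <
u = 1/2, v = 1/2 ↦ 1/2  <
u = 1/2, v = 1 ↦ 1/2  <
u = 1, v = 0 ↦ 1  ≥
u = 1, v = 1/2 ↦ 1/2  <
u = 1, v = 1 ↦ 0  <
So 2 of the 9 assignments meet the threshold.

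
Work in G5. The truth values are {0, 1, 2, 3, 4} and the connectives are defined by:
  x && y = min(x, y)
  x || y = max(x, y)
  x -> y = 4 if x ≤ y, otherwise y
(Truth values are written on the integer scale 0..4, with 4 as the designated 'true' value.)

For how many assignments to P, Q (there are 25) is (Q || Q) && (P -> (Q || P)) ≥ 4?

value 4: 5 assignments (counts)
value 3: 5 assignments
value 2: 5 assignments
value 1: 5 assignments
value 0: 5 assignments
So 5 of the 25 assignments meet the threshold.

5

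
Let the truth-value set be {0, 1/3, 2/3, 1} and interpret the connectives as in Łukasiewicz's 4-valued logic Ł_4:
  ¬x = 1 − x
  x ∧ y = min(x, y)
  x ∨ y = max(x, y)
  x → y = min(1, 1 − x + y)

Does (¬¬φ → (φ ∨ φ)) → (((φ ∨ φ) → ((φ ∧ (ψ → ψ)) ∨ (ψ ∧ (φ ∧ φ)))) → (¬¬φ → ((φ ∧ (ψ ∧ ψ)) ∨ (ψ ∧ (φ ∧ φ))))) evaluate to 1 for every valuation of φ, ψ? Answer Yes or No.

Counterexample: take φ = 1/3, ψ = 0.
¬φ = ¬1/3 = 2/3
¬¬φ = ¬2/3 = 1/3
φ ∨ φ = 1/3 ∨ 1/3 = 1/3
¬¬φ → (φ ∨ φ) = 1/3 → 1/3 = 1
φ ∨ φ = 1/3 ∨ 1/3 = 1/3
ψ → ψ = 0 → 0 = 1
φ ∧ (ψ → ψ) = 1/3 ∧ 1 = 1/3
φ ∧ φ = 1/3 ∧ 1/3 = 1/3
ψ ∧ (φ ∧ φ) = 0 ∧ 1/3 = 0
(φ ∧ (ψ → ψ)) ∨ (ψ ∧ (φ ∧ φ)) = 1/3 ∨ 0 = 1/3
(φ ∨ φ) → ((φ ∧ (ψ → ψ)) ∨ (ψ ∧ (φ ∧ φ))) = 1/3 → 1/3 = 1
¬φ = ¬1/3 = 2/3
¬¬φ = ¬2/3 = 1/3
ψ ∧ ψ = 0 ∧ 0 = 0
φ ∧ (ψ ∧ ψ) = 1/3 ∧ 0 = 0
φ ∧ φ = 1/3 ∧ 1/3 = 1/3
ψ ∧ (φ ∧ φ) = 0 ∧ 1/3 = 0
(φ ∧ (ψ ∧ ψ)) ∨ (ψ ∧ (φ ∧ φ)) = 0 ∨ 0 = 0
¬¬φ → ((φ ∧ (ψ ∧ ψ)) ∨ (ψ ∧ (φ ∧ φ))) = 1/3 → 0 = 2/3
((φ ∨ φ) → ((φ ∧ (ψ → ψ)) ∨ (ψ ∧ (φ ∧ φ)))) → (¬¬φ → ((φ ∧ (ψ ∧ ψ)) ∨ (ψ ∧ (φ ∧ φ)))) = 1 → 2/3 = 2/3
(¬¬φ → (φ ∨ φ)) → (((φ ∨ φ) → ((φ ∧ (ψ → ψ)) ∨ (ψ ∧ (φ ∧ φ)))) → (¬¬φ → ((φ ∧ (ψ ∧ ψ)) ∨ (ψ ∧ (φ ∧ φ))))) = 1 → 2/3 = 2/3
This gives 2/3 ≠ 1.

No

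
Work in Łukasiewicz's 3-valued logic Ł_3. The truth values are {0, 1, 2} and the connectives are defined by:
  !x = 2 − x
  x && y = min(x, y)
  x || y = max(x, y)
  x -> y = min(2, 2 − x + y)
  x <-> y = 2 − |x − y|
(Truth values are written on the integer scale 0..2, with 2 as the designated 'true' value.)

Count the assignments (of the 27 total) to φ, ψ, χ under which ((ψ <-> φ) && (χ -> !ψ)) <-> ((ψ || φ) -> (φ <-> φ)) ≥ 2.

6

value 2: 6 assignments (counts)
value 1: 13 assignments
value 0: 8 assignments
So 6 of the 27 assignments meet the threshold.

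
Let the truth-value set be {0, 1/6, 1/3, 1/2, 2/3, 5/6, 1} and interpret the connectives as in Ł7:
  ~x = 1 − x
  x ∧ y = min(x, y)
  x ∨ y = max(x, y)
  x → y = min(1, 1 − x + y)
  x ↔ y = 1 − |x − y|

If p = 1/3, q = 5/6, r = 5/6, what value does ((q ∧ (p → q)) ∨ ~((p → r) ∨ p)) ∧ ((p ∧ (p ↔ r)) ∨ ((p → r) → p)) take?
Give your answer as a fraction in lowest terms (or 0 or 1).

1/3

p → q = 1/3 → 5/6 = 1
q ∧ (p → q) = 5/6 ∧ 1 = 5/6
p → r = 1/3 → 5/6 = 1
(p → r) ∨ p = 1 ∨ 1/3 = 1
~((p → r) ∨ p) = ~1 = 0
(q ∧ (p → q)) ∨ ~((p → r) ∨ p) = 5/6 ∨ 0 = 5/6
p ↔ r = 1/3 ↔ 5/6 = 1/2
p ∧ (p ↔ r) = 1/3 ∧ 1/2 = 1/3
p → r = 1/3 → 5/6 = 1
(p → r) → p = 1 → 1/3 = 1/3
(p ∧ (p ↔ r)) ∨ ((p → r) → p) = 1/3 ∨ 1/3 = 1/3
((q ∧ (p → q)) ∨ ~((p → r) ∨ p)) ∧ ((p ∧ (p ↔ r)) ∨ ((p → r) → p)) = 5/6 ∧ 1/3 = 1/3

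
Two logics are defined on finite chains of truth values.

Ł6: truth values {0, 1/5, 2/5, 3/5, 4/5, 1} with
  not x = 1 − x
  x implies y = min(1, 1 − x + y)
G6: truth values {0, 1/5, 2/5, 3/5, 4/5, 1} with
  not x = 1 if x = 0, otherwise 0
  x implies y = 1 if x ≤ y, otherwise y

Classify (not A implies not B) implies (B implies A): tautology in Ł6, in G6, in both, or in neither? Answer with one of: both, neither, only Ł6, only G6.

only Ł6

In Ł6: every assignment gives 1 — tautology.
In G6: at A = 1/5, B = 2/5 the value is 1/5 — not a tautology.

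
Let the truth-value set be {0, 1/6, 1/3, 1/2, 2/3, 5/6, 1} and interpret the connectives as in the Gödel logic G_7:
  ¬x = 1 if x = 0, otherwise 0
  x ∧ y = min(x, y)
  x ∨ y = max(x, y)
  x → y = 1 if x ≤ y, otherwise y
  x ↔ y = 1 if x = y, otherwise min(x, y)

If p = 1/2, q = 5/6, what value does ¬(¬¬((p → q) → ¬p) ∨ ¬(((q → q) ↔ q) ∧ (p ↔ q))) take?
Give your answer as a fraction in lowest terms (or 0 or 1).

p → q = 1/2 → 5/6 = 1
¬p = ¬1/2 = 0
(p → q) → ¬p = 1 → 0 = 0
¬((p → q) → ¬p) = ¬0 = 1
¬¬((p → q) → ¬p) = ¬1 = 0
q → q = 5/6 → 5/6 = 1
(q → q) ↔ q = 1 ↔ 5/6 = 5/6
p ↔ q = 1/2 ↔ 5/6 = 1/2
((q → q) ↔ q) ∧ (p ↔ q) = 5/6 ∧ 1/2 = 1/2
¬(((q → q) ↔ q) ∧ (p ↔ q)) = ¬1/2 = 0
¬¬((p → q) → ¬p) ∨ ¬(((q → q) ↔ q) ∧ (p ↔ q)) = 0 ∨ 0 = 0
¬(¬¬((p → q) → ¬p) ∨ ¬(((q → q) ↔ q) ∧ (p ↔ q))) = ¬0 = 1

1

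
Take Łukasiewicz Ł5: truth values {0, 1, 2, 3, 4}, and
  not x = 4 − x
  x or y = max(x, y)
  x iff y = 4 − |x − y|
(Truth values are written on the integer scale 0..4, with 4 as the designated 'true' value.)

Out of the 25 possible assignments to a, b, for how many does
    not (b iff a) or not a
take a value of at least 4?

value 4: 6 assignments (counts)
value 3: 7 assignments
value 2: 7 assignments
value 1: 4 assignments
value 0: 1 assignment
So 6 of the 25 assignments meet the threshold.

6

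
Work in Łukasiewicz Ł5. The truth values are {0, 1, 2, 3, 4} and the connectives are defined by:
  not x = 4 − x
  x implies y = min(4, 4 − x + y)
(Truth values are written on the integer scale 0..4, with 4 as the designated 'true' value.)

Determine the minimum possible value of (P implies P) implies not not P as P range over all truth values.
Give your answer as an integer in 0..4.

Take P = 0:
P implies P = 0 implies 0 = 4
not P = not 0 = 4
not not P = not 4 = 0
(P implies P) implies not not P = 4 implies 0 = 0
No assignment yields a value below 0, so this is the minimum.

0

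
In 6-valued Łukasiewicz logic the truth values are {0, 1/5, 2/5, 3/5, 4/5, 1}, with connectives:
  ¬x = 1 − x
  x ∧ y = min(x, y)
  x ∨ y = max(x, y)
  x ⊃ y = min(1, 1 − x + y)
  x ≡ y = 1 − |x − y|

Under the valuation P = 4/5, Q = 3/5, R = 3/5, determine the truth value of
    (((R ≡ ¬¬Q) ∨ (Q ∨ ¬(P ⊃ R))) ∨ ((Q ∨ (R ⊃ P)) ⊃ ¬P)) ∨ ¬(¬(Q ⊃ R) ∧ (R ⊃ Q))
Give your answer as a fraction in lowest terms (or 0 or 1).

¬Q = ¬3/5 = 2/5
¬¬Q = ¬2/5 = 3/5
R ≡ ¬¬Q = 3/5 ≡ 3/5 = 1
P ⊃ R = 4/5 ⊃ 3/5 = 4/5
¬(P ⊃ R) = ¬4/5 = 1/5
Q ∨ ¬(P ⊃ R) = 3/5 ∨ 1/5 = 3/5
(R ≡ ¬¬Q) ∨ (Q ∨ ¬(P ⊃ R)) = 1 ∨ 3/5 = 1
R ⊃ P = 3/5 ⊃ 4/5 = 1
Q ∨ (R ⊃ P) = 3/5 ∨ 1 = 1
¬P = ¬4/5 = 1/5
(Q ∨ (R ⊃ P)) ⊃ ¬P = 1 ⊃ 1/5 = 1/5
((R ≡ ¬¬Q) ∨ (Q ∨ ¬(P ⊃ R))) ∨ ((Q ∨ (R ⊃ P)) ⊃ ¬P) = 1 ∨ 1/5 = 1
Q ⊃ R = 3/5 ⊃ 3/5 = 1
¬(Q ⊃ R) = ¬1 = 0
R ⊃ Q = 3/5 ⊃ 3/5 = 1
¬(Q ⊃ R) ∧ (R ⊃ Q) = 0 ∧ 1 = 0
¬(¬(Q ⊃ R) ∧ (R ⊃ Q)) = ¬0 = 1
(((R ≡ ¬¬Q) ∨ (Q ∨ ¬(P ⊃ R))) ∨ ((Q ∨ (R ⊃ P)) ⊃ ¬P)) ∨ ¬(¬(Q ⊃ R) ∧ (R ⊃ Q)) = 1 ∨ 1 = 1

1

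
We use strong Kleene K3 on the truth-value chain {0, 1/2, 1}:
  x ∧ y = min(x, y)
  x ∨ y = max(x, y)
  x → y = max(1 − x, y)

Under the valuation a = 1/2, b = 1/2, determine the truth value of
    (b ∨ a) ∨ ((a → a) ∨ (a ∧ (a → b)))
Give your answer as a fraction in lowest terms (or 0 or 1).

b ∨ a = 1/2 ∨ 1/2 = 1/2
a → a = 1/2 → 1/2 = 1/2
a → b = 1/2 → 1/2 = 1/2
a ∧ (a → b) = 1/2 ∧ 1/2 = 1/2
(a → a) ∨ (a ∧ (a → b)) = 1/2 ∨ 1/2 = 1/2
(b ∨ a) ∨ ((a → a) ∨ (a ∧ (a → b))) = 1/2 ∨ 1/2 = 1/2

1/2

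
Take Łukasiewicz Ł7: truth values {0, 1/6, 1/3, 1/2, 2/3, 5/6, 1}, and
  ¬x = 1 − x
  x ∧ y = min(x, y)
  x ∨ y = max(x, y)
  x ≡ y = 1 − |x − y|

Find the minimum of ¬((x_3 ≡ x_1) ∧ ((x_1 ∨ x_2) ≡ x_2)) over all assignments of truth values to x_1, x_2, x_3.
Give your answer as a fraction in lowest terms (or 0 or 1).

Take x_1 = 0, x_2 = 0, x_3 = 0:
x_3 ≡ x_1 = 0 ≡ 0 = 1
x_1 ∨ x_2 = 0 ∨ 0 = 0
(x_1 ∨ x_2) ≡ x_2 = 0 ≡ 0 = 1
(x_3 ≡ x_1) ∧ ((x_1 ∨ x_2) ≡ x_2) = 1 ∧ 1 = 1
¬((x_3 ≡ x_1) ∧ ((x_1 ∨ x_2) ≡ x_2)) = ¬1 = 0
No assignment yields a value below 0, so this is the minimum.

0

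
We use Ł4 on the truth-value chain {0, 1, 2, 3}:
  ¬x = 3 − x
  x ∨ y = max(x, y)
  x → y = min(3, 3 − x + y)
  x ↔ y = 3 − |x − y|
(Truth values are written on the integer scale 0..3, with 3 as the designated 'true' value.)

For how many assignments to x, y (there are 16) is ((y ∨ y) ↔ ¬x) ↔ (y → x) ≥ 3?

2

x = 0, y = 0 ↦ 0  <
x = 0, y = 1 ↦ 2  <
x = 0, y = 2 ↦ 2  <
x = 0, y = 3 ↦ 0  <
x = 1, y = 0 ↦ 1  <
x = 1, y = 1 ↦ 2  <
x = 1, y = 2 ↦ 2  <
x = 1, y = 3 ↦ 2  <
x = 2, y = 0 ↦ 2  <
x = 2, y = 1 ↦ 3  ≥
x = 2, y = 2 ↦ 2  <
x = 2, y = 3 ↦ 2  <
x = 3, y = 0 ↦ 3  ≥
x = 3, y = 1 ↦ 2  <
x = 3, y = 2 ↦ 1  <
x = 3, y = 3 ↦ 0  <
So 2 of the 16 assignments meet the threshold.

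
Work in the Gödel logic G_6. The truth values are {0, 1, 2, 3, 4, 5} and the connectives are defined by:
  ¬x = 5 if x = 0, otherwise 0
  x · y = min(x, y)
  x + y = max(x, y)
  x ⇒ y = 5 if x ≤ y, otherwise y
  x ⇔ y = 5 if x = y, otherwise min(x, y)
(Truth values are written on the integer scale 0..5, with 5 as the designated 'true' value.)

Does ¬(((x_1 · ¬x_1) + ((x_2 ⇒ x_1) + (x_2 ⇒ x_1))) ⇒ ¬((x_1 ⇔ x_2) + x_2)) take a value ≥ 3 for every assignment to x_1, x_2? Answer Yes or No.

Counterexample: take x_1 = 0, x_2 = 1.
¬x_1 = ¬0 = 5
x_1 · ¬x_1 = 0 · 5 = 0
x_2 ⇒ x_1 = 1 ⇒ 0 = 0
x_2 ⇒ x_1 = 1 ⇒ 0 = 0
(x_2 ⇒ x_1) + (x_2 ⇒ x_1) = 0 + 0 = 0
(x_1 · ¬x_1) + ((x_2 ⇒ x_1) + (x_2 ⇒ x_1)) = 0 + 0 = 0
x_1 ⇔ x_2 = 0 ⇔ 1 = 0
(x_1 ⇔ x_2) + x_2 = 0 + 1 = 1
¬((x_1 ⇔ x_2) + x_2) = ¬1 = 0
((x_1 · ¬x_1) + ((x_2 ⇒ x_1) + (x_2 ⇒ x_1))) ⇒ ¬((x_1 ⇔ x_2) + x_2) = 0 ⇒ 0 = 5
¬(((x_1 · ¬x_1) + ((x_2 ⇒ x_1) + (x_2 ⇒ x_1))) ⇒ ¬((x_1 ⇔ x_2) + x_2)) = ¬5 = 0
This gives 0, which is below 3.

No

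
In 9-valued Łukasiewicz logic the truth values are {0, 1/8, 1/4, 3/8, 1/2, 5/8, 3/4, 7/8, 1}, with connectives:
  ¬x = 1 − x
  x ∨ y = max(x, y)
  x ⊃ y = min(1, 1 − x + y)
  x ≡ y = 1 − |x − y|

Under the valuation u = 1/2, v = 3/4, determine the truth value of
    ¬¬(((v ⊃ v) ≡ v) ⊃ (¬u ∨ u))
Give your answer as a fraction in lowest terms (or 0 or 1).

3/4

v ⊃ v = 3/4 ⊃ 3/4 = 1
(v ⊃ v) ≡ v = 1 ≡ 3/4 = 3/4
¬u = ¬1/2 = 1/2
¬u ∨ u = 1/2 ∨ 1/2 = 1/2
((v ⊃ v) ≡ v) ⊃ (¬u ∨ u) = 3/4 ⊃ 1/2 = 3/4
¬(((v ⊃ v) ≡ v) ⊃ (¬u ∨ u)) = ¬3/4 = 1/4
¬¬(((v ⊃ v) ≡ v) ⊃ (¬u ∨ u)) = ¬1/4 = 3/4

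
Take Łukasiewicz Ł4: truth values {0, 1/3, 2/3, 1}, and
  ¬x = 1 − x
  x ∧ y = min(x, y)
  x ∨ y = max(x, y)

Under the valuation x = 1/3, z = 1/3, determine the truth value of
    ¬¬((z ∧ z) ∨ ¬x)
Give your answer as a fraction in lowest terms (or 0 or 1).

2/3

z ∧ z = 1/3 ∧ 1/3 = 1/3
¬x = ¬1/3 = 2/3
(z ∧ z) ∨ ¬x = 1/3 ∨ 2/3 = 2/3
¬((z ∧ z) ∨ ¬x) = ¬2/3 = 1/3
¬¬((z ∧ z) ∨ ¬x) = ¬1/3 = 2/3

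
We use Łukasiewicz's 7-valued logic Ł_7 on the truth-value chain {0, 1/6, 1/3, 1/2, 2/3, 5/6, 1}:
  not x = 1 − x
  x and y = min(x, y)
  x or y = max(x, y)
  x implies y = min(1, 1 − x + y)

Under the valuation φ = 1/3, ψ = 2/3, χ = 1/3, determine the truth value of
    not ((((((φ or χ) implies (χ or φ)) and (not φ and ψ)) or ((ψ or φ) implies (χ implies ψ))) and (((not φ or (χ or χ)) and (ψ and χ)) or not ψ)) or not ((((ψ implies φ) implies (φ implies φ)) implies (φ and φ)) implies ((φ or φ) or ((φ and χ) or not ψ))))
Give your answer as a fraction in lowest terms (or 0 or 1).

φ or χ = 1/3 or 1/3 = 1/3
χ or φ = 1/3 or 1/3 = 1/3
(φ or χ) implies (χ or φ) = 1/3 implies 1/3 = 1
not φ = not 1/3 = 2/3
not φ and ψ = 2/3 and 2/3 = 2/3
((φ or χ) implies (χ or φ)) and (not φ and ψ) = 1 and 2/3 = 2/3
ψ or φ = 2/3 or 1/3 = 2/3
χ implies ψ = 1/3 implies 2/3 = 1
(ψ or φ) implies (χ implies ψ) = 2/3 implies 1 = 1
(((φ or χ) implies (χ or φ)) and (not φ and ψ)) or ((ψ or φ) implies (χ implies ψ)) = 2/3 or 1 = 1
not φ = not 1/3 = 2/3
χ or χ = 1/3 or 1/3 = 1/3
not φ or (χ or χ) = 2/3 or 1/3 = 2/3
ψ and χ = 2/3 and 1/3 = 1/3
(not φ or (χ or χ)) and (ψ and χ) = 2/3 and 1/3 = 1/3
not ψ = not 2/3 = 1/3
((not φ or (χ or χ)) and (ψ and χ)) or not ψ = 1/3 or 1/3 = 1/3
((((φ or χ) implies (χ or φ)) and (not φ and ψ)) or ((ψ or φ) implies (χ implies ψ))) and (((not φ or (χ or χ)) and (ψ and χ)) or not ψ) = 1 and 1/3 = 1/3
ψ implies φ = 2/3 implies 1/3 = 2/3
φ implies φ = 1/3 implies 1/3 = 1
(ψ implies φ) implies (φ implies φ) = 2/3 implies 1 = 1
φ and φ = 1/3 and 1/3 = 1/3
((ψ implies φ) implies (φ implies φ)) implies (φ and φ) = 1 implies 1/3 = 1/3
φ or φ = 1/3 or 1/3 = 1/3
φ and χ = 1/3 and 1/3 = 1/3
not ψ = not 2/3 = 1/3
(φ and χ) or not ψ = 1/3 or 1/3 = 1/3
(φ or φ) or ((φ and χ) or not ψ) = 1/3 or 1/3 = 1/3
(((ψ implies φ) implies (φ implies φ)) implies (φ and φ)) implies ((φ or φ) or ((φ and χ) or not ψ)) = 1/3 implies 1/3 = 1
not ((((ψ implies φ) implies (φ implies φ)) implies (φ and φ)) implies ((φ or φ) or ((φ and χ) or not ψ))) = not 1 = 0
(((((φ or χ) implies (χ or φ)) and (not φ and ψ)) or ((ψ or φ) implies (χ implies ψ))) and (((not φ or (χ or χ)) and (ψ and χ)) or not ψ)) or not ((((ψ implies φ) implies (φ implies φ)) implies (φ and φ)) implies ((φ or φ) or ((φ and χ) or not ψ))) = 1/3 or 0 = 1/3
not ((((((φ or χ) implies (χ or φ)) and (not φ and ψ)) or ((ψ or φ) implies (χ implies ψ))) and (((not φ or (χ or χ)) and (ψ and χ)) or not ψ)) or not ((((ψ implies φ) implies (φ implies φ)) implies (φ and φ)) implies ((φ or φ) or ((φ and χ) or not ψ)))) = not 1/3 = 2/3

2/3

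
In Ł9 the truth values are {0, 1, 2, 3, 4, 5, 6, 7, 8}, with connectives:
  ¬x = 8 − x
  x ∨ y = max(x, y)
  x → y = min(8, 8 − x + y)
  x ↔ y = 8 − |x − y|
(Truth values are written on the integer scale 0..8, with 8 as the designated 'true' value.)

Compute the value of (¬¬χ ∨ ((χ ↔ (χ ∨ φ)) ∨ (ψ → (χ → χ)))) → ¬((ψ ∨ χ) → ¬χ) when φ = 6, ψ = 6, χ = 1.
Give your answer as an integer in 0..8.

0

¬χ = ¬1 = 7
¬¬χ = ¬7 = 1
χ ∨ φ = 1 ∨ 6 = 6
χ ↔ (χ ∨ φ) = 1 ↔ 6 = 3
χ → χ = 1 → 1 = 8
ψ → (χ → χ) = 6 → 8 = 8
(χ ↔ (χ ∨ φ)) ∨ (ψ → (χ → χ)) = 3 ∨ 8 = 8
¬¬χ ∨ ((χ ↔ (χ ∨ φ)) ∨ (ψ → (χ → χ))) = 1 ∨ 8 = 8
ψ ∨ χ = 6 ∨ 1 = 6
¬χ = ¬1 = 7
(ψ ∨ χ) → ¬χ = 6 → 7 = 8
¬((ψ ∨ χ) → ¬χ) = ¬8 = 0
(¬¬χ ∨ ((χ ↔ (χ ∨ φ)) ∨ (ψ → (χ → χ)))) → ¬((ψ ∨ χ) → ¬χ) = 8 → 0 = 0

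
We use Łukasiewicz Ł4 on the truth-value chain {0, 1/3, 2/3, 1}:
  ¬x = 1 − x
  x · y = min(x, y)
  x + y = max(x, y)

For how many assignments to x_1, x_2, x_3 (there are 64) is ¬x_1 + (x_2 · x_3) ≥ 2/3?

40

value 1: 19 assignments (counts)
value 2/3: 21 assignments (counts)
value 1/3: 17 assignments
value 0: 7 assignments
So 40 of the 64 assignments meet the threshold.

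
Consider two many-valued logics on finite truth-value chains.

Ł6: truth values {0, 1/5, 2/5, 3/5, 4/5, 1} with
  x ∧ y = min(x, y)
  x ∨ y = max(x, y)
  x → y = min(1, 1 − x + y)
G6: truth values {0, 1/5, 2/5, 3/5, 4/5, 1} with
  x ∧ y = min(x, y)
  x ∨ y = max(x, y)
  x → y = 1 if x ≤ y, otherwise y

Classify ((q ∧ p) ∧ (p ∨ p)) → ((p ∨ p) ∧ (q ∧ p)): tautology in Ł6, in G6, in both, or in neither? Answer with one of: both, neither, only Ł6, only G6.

both

In Ł6: every assignment gives 1 — tautology.
In G6: every assignment gives 1 — tautology.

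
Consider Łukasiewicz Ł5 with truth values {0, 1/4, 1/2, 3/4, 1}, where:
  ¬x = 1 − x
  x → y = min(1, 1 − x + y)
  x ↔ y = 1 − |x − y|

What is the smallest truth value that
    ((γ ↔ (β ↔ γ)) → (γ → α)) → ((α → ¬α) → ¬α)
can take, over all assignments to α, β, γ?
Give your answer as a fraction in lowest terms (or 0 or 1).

Take α = 1/2, β = 0, γ = 0:
β ↔ γ = 0 ↔ 0 = 1
γ ↔ (β ↔ γ) = 0 ↔ 1 = 0
γ → α = 0 → 1/2 = 1
(γ ↔ (β ↔ γ)) → (γ → α) = 0 → 1 = 1
¬α = ¬1/2 = 1/2
α → ¬α = 1/2 → 1/2 = 1
¬α = ¬1/2 = 1/2
(α → ¬α) → ¬α = 1 → 1/2 = 1/2
((γ ↔ (β ↔ γ)) → (γ → α)) → ((α → ¬α) → ¬α) = 1 → 1/2 = 1/2
No assignment yields a value below 1/2, so this is the minimum.

1/2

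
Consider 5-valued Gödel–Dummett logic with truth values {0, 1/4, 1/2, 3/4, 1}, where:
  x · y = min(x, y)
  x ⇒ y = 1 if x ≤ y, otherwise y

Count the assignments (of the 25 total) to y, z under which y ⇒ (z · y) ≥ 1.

value 1: 15 assignments (counts)
value 3/4: 1 assignment
value 1/2: 2 assignments
value 1/4: 3 assignments
value 0: 4 assignments
So 15 of the 25 assignments meet the threshold.

15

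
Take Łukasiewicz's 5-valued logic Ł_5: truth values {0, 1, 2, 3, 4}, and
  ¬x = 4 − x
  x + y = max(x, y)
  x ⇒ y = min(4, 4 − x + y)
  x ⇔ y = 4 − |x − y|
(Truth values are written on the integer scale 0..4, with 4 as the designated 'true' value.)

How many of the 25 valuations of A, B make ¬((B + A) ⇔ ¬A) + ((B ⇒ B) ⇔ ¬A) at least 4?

10

value 4: 10 assignments (counts)
value 3: 6 assignments
value 2: 9 assignments
So 10 of the 25 assignments meet the threshold.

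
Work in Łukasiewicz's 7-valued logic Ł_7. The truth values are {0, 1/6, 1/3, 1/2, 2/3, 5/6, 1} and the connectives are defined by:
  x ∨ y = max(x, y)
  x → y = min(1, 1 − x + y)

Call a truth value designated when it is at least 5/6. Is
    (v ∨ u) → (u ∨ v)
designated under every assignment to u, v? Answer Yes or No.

At u = 1/6, v = 0, for instance:
v ∨ u = 0 ∨ 1/6 = 1/6
u ∨ v = 1/6 ∨ 0 = 1/6
(v ∨ u) → (u ∨ v) = 1/6 → 1/6 = 1
and checking the remaining 48 assignments likewise gives ≥ 5/6 in every case.

Yes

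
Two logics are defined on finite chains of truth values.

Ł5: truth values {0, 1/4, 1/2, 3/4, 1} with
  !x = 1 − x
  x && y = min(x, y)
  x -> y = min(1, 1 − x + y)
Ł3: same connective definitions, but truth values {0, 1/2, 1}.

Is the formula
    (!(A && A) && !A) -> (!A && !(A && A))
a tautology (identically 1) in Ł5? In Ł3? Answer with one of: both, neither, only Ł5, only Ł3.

In Ł5: every assignment gives 1 — tautology.
In Ł3: every assignment gives 1 — tautology.

both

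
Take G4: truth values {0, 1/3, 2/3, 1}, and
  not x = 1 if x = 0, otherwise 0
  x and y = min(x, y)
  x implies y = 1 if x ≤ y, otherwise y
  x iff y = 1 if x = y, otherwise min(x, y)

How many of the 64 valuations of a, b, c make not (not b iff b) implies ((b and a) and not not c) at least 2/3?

value 1: 3 assignments (counts)
value 2/3: 9 assignments (counts)
value 1/3: 15 assignments
value 0: 37 assignments
So 12 of the 64 assignments meet the threshold.

12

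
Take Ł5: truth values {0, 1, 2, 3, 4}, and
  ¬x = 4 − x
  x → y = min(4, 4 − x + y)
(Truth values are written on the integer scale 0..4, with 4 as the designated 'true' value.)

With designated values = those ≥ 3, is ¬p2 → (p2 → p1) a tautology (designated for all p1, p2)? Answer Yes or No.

Yes

At p1 = 2, p2 = 4, for instance:
¬p2 = ¬4 = 0
p2 → p1 = 4 → 2 = 2
¬p2 → (p2 → p1) = 0 → 2 = 4
and checking the remaining 24 assignments likewise gives ≥ 3 in every case.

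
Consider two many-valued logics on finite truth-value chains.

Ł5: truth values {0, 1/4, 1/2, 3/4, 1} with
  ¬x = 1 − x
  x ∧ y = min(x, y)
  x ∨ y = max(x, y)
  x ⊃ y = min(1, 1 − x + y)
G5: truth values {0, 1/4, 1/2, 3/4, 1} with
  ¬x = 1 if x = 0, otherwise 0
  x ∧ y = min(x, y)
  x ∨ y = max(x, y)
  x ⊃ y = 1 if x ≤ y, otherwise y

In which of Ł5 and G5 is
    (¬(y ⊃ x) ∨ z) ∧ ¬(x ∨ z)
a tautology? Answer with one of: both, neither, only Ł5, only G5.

neither

In Ł5: at x = 0, y = 0, z = 0 the value is 0 — not a tautology.
In G5: at x = 0, y = 0, z = 0 the value is 0 — not a tautology.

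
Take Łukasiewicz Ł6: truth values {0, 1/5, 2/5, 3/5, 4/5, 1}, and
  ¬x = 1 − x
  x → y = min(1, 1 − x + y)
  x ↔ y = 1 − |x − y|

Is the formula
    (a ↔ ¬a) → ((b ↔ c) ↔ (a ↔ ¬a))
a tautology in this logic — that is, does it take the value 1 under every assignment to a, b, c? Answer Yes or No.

Counterexample: take a = 2/5, b = 0, c = 3/5.
¬a = ¬2/5 = 3/5
a ↔ ¬a = 2/5 ↔ 3/5 = 4/5
b ↔ c = 0 ↔ 3/5 = 2/5
¬a = ¬2/5 = 3/5
a ↔ ¬a = 2/5 ↔ 3/5 = 4/5
(b ↔ c) ↔ (a ↔ ¬a) = 2/5 ↔ 4/5 = 3/5
(a ↔ ¬a) → ((b ↔ c) ↔ (a ↔ ¬a)) = 4/5 → 3/5 = 4/5
This gives 4/5 ≠ 1.

No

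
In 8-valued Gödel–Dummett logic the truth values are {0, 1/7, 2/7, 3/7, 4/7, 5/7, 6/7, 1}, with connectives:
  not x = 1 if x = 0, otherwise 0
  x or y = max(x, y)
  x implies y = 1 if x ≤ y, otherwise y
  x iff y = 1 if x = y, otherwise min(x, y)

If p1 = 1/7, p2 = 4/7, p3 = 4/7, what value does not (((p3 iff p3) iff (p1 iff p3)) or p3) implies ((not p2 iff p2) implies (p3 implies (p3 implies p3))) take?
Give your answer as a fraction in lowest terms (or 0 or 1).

1

p3 iff p3 = 4/7 iff 4/7 = 1
p1 iff p3 = 1/7 iff 4/7 = 1/7
(p3 iff p3) iff (p1 iff p3) = 1 iff 1/7 = 1/7
((p3 iff p3) iff (p1 iff p3)) or p3 = 1/7 or 4/7 = 4/7
not (((p3 iff p3) iff (p1 iff p3)) or p3) = not 4/7 = 0
not p2 = not 4/7 = 0
not p2 iff p2 = 0 iff 4/7 = 0
p3 implies p3 = 4/7 implies 4/7 = 1
p3 implies (p3 implies p3) = 4/7 implies 1 = 1
(not p2 iff p2) implies (p3 implies (p3 implies p3)) = 0 implies 1 = 1
not (((p3 iff p3) iff (p1 iff p3)) or p3) implies ((not p2 iff p2) implies (p3 implies (p3 implies p3))) = 0 implies 1 = 1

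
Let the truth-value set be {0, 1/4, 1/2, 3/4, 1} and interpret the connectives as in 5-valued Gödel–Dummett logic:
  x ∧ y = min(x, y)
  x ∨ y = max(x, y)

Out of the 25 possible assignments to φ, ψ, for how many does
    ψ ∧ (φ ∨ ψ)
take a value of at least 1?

value 1: 5 assignments (counts)
value 3/4: 5 assignments
value 1/2: 5 assignments
value 1/4: 5 assignments
value 0: 5 assignments
So 5 of the 25 assignments meet the threshold.

5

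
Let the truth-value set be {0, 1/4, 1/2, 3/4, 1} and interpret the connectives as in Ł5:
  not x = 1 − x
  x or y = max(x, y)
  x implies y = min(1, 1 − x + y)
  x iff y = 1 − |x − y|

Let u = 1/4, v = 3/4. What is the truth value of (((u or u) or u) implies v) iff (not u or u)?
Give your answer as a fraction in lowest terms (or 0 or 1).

3/4

u or u = 1/4 or 1/4 = 1/4
(u or u) or u = 1/4 or 1/4 = 1/4
((u or u) or u) implies v = 1/4 implies 3/4 = 1
not u = not 1/4 = 3/4
not u or u = 3/4 or 1/4 = 3/4
(((u or u) or u) implies v) iff (not u or u) = 1 iff 3/4 = 3/4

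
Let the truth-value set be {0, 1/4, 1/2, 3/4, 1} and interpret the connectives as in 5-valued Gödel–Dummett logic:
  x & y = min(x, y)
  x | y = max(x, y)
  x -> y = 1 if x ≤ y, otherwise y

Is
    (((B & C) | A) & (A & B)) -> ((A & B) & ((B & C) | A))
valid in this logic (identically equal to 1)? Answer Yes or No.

Yes

At A = 1/2, B = 1/2, C = 3/4, for instance:
B & C = 1/2 & 3/4 = 1/2
(B & C) | A = 1/2 | 1/2 = 1/2
A & B = 1/2 & 1/2 = 1/2
((B & C) | A) & (A & B) = 1/2 & 1/2 = 1/2
(A & B) & ((B & C) | A) = 1/2 & 1/2 = 1/2
(((B & C) | A) & (A & B)) -> ((A & B) & ((B & C) | A)) = 1/2 -> 1/2 = 1
and checking the remaining 124 assignments likewise gives ≥ 1 in every case.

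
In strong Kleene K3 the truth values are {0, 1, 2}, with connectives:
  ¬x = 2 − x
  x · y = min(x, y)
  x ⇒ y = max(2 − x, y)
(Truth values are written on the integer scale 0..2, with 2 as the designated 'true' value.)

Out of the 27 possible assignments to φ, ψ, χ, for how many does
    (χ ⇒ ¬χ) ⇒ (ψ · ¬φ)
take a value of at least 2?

11

value 2: 11 assignments (counts)
value 1: 11 assignments
value 0: 5 assignments
So 11 of the 27 assignments meet the threshold.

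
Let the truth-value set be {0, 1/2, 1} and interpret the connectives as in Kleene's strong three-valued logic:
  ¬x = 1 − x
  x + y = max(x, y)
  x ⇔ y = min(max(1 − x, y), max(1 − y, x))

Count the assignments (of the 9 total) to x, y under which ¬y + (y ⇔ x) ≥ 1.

4

x = 0, y = 0 ↦ 1  ≥
x = 0, y = 1/2 ↦ 1/2  <
x = 0, y = 1 ↦ 0  <
x = 1/2, y = 0 ↦ 1  ≥
x = 1/2, y = 1/2 ↦ 1/2  <
x = 1/2, y = 1 ↦ 1/2  <
x = 1, y = 0 ↦ 1  ≥
x = 1, y = 1/2 ↦ 1/2  <
x = 1, y = 1 ↦ 1  ≥
So 4 of the 9 assignments meet the threshold.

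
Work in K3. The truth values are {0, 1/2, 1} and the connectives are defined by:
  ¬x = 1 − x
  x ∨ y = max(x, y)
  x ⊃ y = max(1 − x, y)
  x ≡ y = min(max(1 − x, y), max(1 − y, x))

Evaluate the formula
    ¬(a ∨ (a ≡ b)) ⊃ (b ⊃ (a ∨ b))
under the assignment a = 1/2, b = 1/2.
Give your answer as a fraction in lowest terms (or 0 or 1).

1/2

a ≡ b = 1/2 ≡ 1/2 = 1/2
a ∨ (a ≡ b) = 1/2 ∨ 1/2 = 1/2
¬(a ∨ (a ≡ b)) = ¬1/2 = 1/2
a ∨ b = 1/2 ∨ 1/2 = 1/2
b ⊃ (a ∨ b) = 1/2 ⊃ 1/2 = 1/2
¬(a ∨ (a ≡ b)) ⊃ (b ⊃ (a ∨ b)) = 1/2 ⊃ 1/2 = 1/2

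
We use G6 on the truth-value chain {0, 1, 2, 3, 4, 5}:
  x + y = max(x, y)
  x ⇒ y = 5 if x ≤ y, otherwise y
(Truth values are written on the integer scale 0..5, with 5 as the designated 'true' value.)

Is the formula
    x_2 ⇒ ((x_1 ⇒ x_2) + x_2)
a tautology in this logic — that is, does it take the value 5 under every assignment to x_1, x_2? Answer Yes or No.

Yes

At x_1 = 2, x_2 = 3, for instance:
x_1 ⇒ x_2 = 2 ⇒ 3 = 5
(x_1 ⇒ x_2) + x_2 = 5 + 3 = 5
x_2 ⇒ ((x_1 ⇒ x_2) + x_2) = 3 ⇒ 5 = 5
and checking the remaining 35 assignments likewise gives ≥ 5 in every case.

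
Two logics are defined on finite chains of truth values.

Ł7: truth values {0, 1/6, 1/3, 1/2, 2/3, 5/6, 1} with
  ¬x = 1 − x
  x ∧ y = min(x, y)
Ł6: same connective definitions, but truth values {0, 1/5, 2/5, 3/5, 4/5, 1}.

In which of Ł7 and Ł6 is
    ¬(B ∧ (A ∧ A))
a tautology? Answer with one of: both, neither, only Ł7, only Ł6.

In Ł7: at A = 1/6, B = 1/6 the value is 5/6 — not a tautology.
In Ł6: at A = 1/5, B = 1/5 the value is 4/5 — not a tautology.

neither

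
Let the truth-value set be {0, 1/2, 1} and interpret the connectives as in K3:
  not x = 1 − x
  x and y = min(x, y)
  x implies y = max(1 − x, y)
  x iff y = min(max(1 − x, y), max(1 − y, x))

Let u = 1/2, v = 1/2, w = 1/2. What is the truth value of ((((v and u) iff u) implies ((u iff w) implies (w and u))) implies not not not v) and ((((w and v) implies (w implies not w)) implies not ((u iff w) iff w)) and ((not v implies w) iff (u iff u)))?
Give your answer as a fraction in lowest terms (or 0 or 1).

v and u = 1/2 and 1/2 = 1/2
(v and u) iff u = 1/2 iff 1/2 = 1/2
u iff w = 1/2 iff 1/2 = 1/2
w and u = 1/2 and 1/2 = 1/2
(u iff w) implies (w and u) = 1/2 implies 1/2 = 1/2
((v and u) iff u) implies ((u iff w) implies (w and u)) = 1/2 implies 1/2 = 1/2
not v = not 1/2 = 1/2
not not v = not 1/2 = 1/2
not not not v = not 1/2 = 1/2
(((v and u) iff u) implies ((u iff w) implies (w and u))) implies not not not v = 1/2 implies 1/2 = 1/2
w and v = 1/2 and 1/2 = 1/2
not w = not 1/2 = 1/2
w implies not w = 1/2 implies 1/2 = 1/2
(w and v) implies (w implies not w) = 1/2 implies 1/2 = 1/2
u iff w = 1/2 iff 1/2 = 1/2
(u iff w) iff w = 1/2 iff 1/2 = 1/2
not ((u iff w) iff w) = not 1/2 = 1/2
((w and v) implies (w implies not w)) implies not ((u iff w) iff w) = 1/2 implies 1/2 = 1/2
not v = not 1/2 = 1/2
not v implies w = 1/2 implies 1/2 = 1/2
u iff u = 1/2 iff 1/2 = 1/2
(not v implies w) iff (u iff u) = 1/2 iff 1/2 = 1/2
(((w and v) implies (w implies not w)) implies not ((u iff w) iff w)) and ((not v implies w) iff (u iff u)) = 1/2 and 1/2 = 1/2
((((v and u) iff u) implies ((u iff w) implies (w and u))) implies not not not v) and ((((w and v) implies (w implies not w)) implies not ((u iff w) iff w)) and ((not v implies w) iff (u iff u))) = 1/2 and 1/2 = 1/2

1/2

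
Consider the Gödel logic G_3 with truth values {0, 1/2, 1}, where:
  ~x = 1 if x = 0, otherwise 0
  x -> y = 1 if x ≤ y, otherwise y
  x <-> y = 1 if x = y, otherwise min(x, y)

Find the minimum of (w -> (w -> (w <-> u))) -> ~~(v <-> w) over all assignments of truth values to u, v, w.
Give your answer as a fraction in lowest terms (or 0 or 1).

Take u = 0, v = 1/2, w = 0:
w <-> u = 0 <-> 0 = 1
w -> (w <-> u) = 0 -> 1 = 1
w -> (w -> (w <-> u)) = 0 -> 1 = 1
v <-> w = 1/2 <-> 0 = 0
~(v <-> w) = ~0 = 1
~~(v <-> w) = ~1 = 0
(w -> (w -> (w <-> u))) -> ~~(v <-> w) = 1 -> 0 = 0
No assignment yields a value below 0, so this is the minimum.

0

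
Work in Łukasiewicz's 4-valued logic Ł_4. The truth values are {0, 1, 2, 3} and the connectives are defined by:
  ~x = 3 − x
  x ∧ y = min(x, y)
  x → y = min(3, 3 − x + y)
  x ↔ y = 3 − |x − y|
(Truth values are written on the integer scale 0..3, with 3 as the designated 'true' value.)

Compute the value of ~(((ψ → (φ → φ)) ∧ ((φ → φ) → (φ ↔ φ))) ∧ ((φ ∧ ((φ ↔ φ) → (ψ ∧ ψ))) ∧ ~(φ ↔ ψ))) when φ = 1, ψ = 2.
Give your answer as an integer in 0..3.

φ → φ = 1 → 1 = 3
ψ → (φ → φ) = 2 → 3 = 3
φ → φ = 1 → 1 = 3
φ ↔ φ = 1 ↔ 1 = 3
(φ → φ) → (φ ↔ φ) = 3 → 3 = 3
(ψ → (φ → φ)) ∧ ((φ → φ) → (φ ↔ φ)) = 3 ∧ 3 = 3
φ ↔ φ = 1 ↔ 1 = 3
ψ ∧ ψ = 2 ∧ 2 = 2
(φ ↔ φ) → (ψ ∧ ψ) = 3 → 2 = 2
φ ∧ ((φ ↔ φ) → (ψ ∧ ψ)) = 1 ∧ 2 = 1
φ ↔ ψ = 1 ↔ 2 = 2
~(φ ↔ ψ) = ~2 = 1
(φ ∧ ((φ ↔ φ) → (ψ ∧ ψ))) ∧ ~(φ ↔ ψ) = 1 ∧ 1 = 1
((ψ → (φ → φ)) ∧ ((φ → φ) → (φ ↔ φ))) ∧ ((φ ∧ ((φ ↔ φ) → (ψ ∧ ψ))) ∧ ~(φ ↔ ψ)) = 3 ∧ 1 = 1
~(((ψ → (φ → φ)) ∧ ((φ → φ) → (φ ↔ φ))) ∧ ((φ ∧ ((φ ↔ φ) → (ψ ∧ ψ))) ∧ ~(φ ↔ ψ))) = ~1 = 2

2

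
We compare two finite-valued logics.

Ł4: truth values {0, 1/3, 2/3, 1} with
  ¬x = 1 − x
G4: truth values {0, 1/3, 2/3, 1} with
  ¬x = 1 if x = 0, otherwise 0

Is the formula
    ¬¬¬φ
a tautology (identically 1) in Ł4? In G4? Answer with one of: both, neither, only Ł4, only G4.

neither

In Ł4: at φ = 1/3 the value is 2/3 — not a tautology.
In G4: at φ = 1/3 the value is 0 — not a tautology.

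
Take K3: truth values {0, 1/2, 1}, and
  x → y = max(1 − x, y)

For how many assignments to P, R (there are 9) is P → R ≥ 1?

5

P = 0, R = 0 ↦ 1  ≥
P = 0, R = 1/2 ↦ 1  ≥
P = 0, R = 1 ↦ 1  ≥
P = 1/2, R = 0 ↦ 1/2  <
P = 1/2, R = 1/2 ↦ 1/2  <
P = 1/2, R = 1 ↦ 1  ≥
P = 1, R = 0 ↦ 0  <
P = 1, R = 1/2 ↦ 1/2  <
P = 1, R = 1 ↦ 1  ≥
So 5 of the 9 assignments meet the threshold.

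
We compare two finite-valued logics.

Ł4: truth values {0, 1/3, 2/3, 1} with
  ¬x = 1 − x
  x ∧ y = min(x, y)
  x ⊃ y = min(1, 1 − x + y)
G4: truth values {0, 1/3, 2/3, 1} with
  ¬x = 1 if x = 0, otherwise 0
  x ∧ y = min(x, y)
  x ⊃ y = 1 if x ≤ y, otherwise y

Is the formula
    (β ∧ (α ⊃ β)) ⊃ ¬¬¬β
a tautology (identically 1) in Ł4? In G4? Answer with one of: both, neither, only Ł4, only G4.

neither

In Ł4: at α = 0, β = 2/3 the value is 2/3 — not a tautology.
In G4: at α = 0, β = 1/3 the value is 0 — not a tautology.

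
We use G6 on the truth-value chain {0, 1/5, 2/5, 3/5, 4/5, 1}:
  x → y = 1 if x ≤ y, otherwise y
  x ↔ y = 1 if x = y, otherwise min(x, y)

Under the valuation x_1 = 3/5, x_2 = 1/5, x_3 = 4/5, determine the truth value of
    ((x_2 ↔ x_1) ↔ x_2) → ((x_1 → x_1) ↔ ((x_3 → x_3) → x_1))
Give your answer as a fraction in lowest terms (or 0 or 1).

x_2 ↔ x_1 = 1/5 ↔ 3/5 = 1/5
(x_2 ↔ x_1) ↔ x_2 = 1/5 ↔ 1/5 = 1
x_1 → x_1 = 3/5 → 3/5 = 1
x_3 → x_3 = 4/5 → 4/5 = 1
(x_3 → x_3) → x_1 = 1 → 3/5 = 3/5
(x_1 → x_1) ↔ ((x_3 → x_3) → x_1) = 1 ↔ 3/5 = 3/5
((x_2 ↔ x_1) ↔ x_2) → ((x_1 → x_1) ↔ ((x_3 → x_3) → x_1)) = 1 → 3/5 = 3/5

3/5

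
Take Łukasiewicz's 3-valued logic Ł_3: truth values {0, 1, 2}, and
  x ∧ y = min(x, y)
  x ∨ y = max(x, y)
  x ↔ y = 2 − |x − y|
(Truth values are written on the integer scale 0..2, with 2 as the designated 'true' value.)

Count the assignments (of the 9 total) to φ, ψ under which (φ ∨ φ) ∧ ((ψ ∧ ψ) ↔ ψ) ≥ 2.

φ = 0, ψ = 0 ↦ 0  <
φ = 0, ψ = 1 ↦ 0  <
φ = 0, ψ = 2 ↦ 0  <
φ = 1, ψ = 0 ↦ 1  <
φ = 1, ψ = 1 ↦ 1  <
φ = 1, ψ = 2 ↦ 1  <
φ = 2, ψ = 0 ↦ 2  ≥
φ = 2, ψ = 1 ↦ 2  ≥
φ = 2, ψ = 2 ↦ 2  ≥
So 3 of the 9 assignments meet the threshold.

3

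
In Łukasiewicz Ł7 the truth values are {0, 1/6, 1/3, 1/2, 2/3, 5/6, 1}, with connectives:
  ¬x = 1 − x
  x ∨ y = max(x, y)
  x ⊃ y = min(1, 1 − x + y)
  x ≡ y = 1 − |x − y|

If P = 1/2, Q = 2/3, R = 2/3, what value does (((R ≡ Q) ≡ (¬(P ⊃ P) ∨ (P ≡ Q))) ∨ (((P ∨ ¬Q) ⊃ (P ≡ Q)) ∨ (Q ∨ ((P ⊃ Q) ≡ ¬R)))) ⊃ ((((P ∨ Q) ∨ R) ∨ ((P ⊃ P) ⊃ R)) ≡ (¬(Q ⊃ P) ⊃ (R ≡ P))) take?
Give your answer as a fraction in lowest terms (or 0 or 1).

R ≡ Q = 2/3 ≡ 2/3 = 1
P ⊃ P = 1/2 ⊃ 1/2 = 1
¬(P ⊃ P) = ¬1 = 0
P ≡ Q = 1/2 ≡ 2/3 = 5/6
¬(P ⊃ P) ∨ (P ≡ Q) = 0 ∨ 5/6 = 5/6
(R ≡ Q) ≡ (¬(P ⊃ P) ∨ (P ≡ Q)) = 1 ≡ 5/6 = 5/6
¬Q = ¬2/3 = 1/3
P ∨ ¬Q = 1/2 ∨ 1/3 = 1/2
P ≡ Q = 1/2 ≡ 2/3 = 5/6
(P ∨ ¬Q) ⊃ (P ≡ Q) = 1/2 ⊃ 5/6 = 1
P ⊃ Q = 1/2 ⊃ 2/3 = 1
¬R = ¬2/3 = 1/3
(P ⊃ Q) ≡ ¬R = 1 ≡ 1/3 = 1/3
Q ∨ ((P ⊃ Q) ≡ ¬R) = 2/3 ∨ 1/3 = 2/3
((P ∨ ¬Q) ⊃ (P ≡ Q)) ∨ (Q ∨ ((P ⊃ Q) ≡ ¬R)) = 1 ∨ 2/3 = 1
((R ≡ Q) ≡ (¬(P ⊃ P) ∨ (P ≡ Q))) ∨ (((P ∨ ¬Q) ⊃ (P ≡ Q)) ∨ (Q ∨ ((P ⊃ Q) ≡ ¬R))) = 5/6 ∨ 1 = 1
P ∨ Q = 1/2 ∨ 2/3 = 2/3
(P ∨ Q) ∨ R = 2/3 ∨ 2/3 = 2/3
P ⊃ P = 1/2 ⊃ 1/2 = 1
(P ⊃ P) ⊃ R = 1 ⊃ 2/3 = 2/3
((P ∨ Q) ∨ R) ∨ ((P ⊃ P) ⊃ R) = 2/3 ∨ 2/3 = 2/3
Q ⊃ P = 2/3 ⊃ 1/2 = 5/6
¬(Q ⊃ P) = ¬5/6 = 1/6
R ≡ P = 2/3 ≡ 1/2 = 5/6
¬(Q ⊃ P) ⊃ (R ≡ P) = 1/6 ⊃ 5/6 = 1
(((P ∨ Q) ∨ R) ∨ ((P ⊃ P) ⊃ R)) ≡ (¬(Q ⊃ P) ⊃ (R ≡ P)) = 2/3 ≡ 1 = 2/3
(((R ≡ Q) ≡ (¬(P ⊃ P) ∨ (P ≡ Q))) ∨ (((P ∨ ¬Q) ⊃ (P ≡ Q)) ∨ (Q ∨ ((P ⊃ Q) ≡ ¬R)))) ⊃ ((((P ∨ Q) ∨ R) ∨ ((P ⊃ P) ⊃ R)) ≡ (¬(Q ⊃ P) ⊃ (R ≡ P))) = 1 ⊃ 2/3 = 2/3

2/3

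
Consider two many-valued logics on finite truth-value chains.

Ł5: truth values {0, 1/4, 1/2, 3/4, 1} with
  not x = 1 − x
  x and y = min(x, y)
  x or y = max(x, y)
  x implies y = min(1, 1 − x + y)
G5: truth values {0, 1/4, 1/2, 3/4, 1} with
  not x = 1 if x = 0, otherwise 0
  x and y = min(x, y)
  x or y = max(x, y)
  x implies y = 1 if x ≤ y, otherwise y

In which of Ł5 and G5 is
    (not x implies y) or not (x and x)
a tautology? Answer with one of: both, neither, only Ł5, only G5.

In Ł5: at x = 1/4, y = 0 the value is 3/4 — not a tautology.
In G5: every assignment gives 1 — tautology.

only G5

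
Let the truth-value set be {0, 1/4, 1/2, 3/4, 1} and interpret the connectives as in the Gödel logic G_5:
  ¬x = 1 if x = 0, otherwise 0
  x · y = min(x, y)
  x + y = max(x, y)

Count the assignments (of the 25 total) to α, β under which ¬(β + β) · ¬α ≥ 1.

value 1: 1 assignment (counts)
value 0: 24 assignments
So 1 of the 25 assignments meets the threshold.

1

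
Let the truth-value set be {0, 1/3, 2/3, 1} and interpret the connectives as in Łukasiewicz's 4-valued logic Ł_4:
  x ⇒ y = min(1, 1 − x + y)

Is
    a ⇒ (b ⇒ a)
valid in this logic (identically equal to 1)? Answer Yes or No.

Yes

a = 0, b = 0 ↦ 1
a = 0, b = 1/3 ↦ 1
a = 0, b = 2/3 ↦ 1
a = 0, b = 1 ↦ 1
a = 1/3, b = 0 ↦ 1
a = 1/3, b = 1/3 ↦ 1
a = 1/3, b = 2/3 ↦ 1
a = 1/3, b = 1 ↦ 1
a = 2/3, b = 0 ↦ 1
a = 2/3, b = 1/3 ↦ 1
a = 2/3, b = 2/3 ↦ 1
a = 2/3, b = 1 ↦ 1
a = 1, b = 0 ↦ 1
a = 1, b = 1/3 ↦ 1
a = 1, b = 2/3 ↦ 1
a = 1, b = 1 ↦ 1
Every assignment gives a value ≥ 1.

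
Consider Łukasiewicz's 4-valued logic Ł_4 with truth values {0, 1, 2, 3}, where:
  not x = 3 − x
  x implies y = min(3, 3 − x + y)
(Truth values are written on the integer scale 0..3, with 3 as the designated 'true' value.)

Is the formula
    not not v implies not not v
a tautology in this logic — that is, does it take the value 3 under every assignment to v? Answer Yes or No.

Yes

v = 0 ↦ 3
v = 1 ↦ 3
v = 2 ↦ 3
v = 3 ↦ 3
Every assignment gives a value ≥ 3.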